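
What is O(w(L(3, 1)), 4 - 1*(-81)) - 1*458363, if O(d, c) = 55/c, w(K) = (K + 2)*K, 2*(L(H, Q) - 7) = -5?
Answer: -7792160/17 ≈ -4.5836e+5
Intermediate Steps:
L(H, Q) = 9/2 (L(H, Q) = 7 + (1/2)*(-5) = 7 - 5/2 = 9/2)
w(K) = K*(2 + K) (w(K) = (2 + K)*K = K*(2 + K))
O(w(L(3, 1)), 4 - 1*(-81)) - 1*458363 = 55/(4 - 1*(-81)) - 1*458363 = 55/(4 + 81) - 458363 = 55/85 - 458363 = 55*(1/85) - 458363 = 11/17 - 458363 = -7792160/17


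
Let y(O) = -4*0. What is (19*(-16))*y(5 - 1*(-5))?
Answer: 0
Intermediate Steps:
y(O) = 0
(19*(-16))*y(5 - 1*(-5)) = (19*(-16))*0 = -304*0 = 0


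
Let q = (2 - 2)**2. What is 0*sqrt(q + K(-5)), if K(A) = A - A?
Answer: 0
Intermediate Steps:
K(A) = 0
q = 0 (q = 0**2 = 0)
0*sqrt(q + K(-5)) = 0*sqrt(0 + 0) = 0*sqrt(0) = 0*0 = 0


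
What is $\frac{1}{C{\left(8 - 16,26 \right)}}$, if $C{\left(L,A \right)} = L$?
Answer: $- \frac{1}{8} \approx -0.125$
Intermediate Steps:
$\frac{1}{C{\left(8 - 16,26 \right)}} = \frac{1}{8 - 16} = \frac{1}{-8} = - \frac{1}{8}$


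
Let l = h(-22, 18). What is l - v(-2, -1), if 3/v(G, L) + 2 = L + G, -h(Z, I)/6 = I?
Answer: -537/5 ≈ -107.40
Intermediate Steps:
h(Z, I) = -6*I
v(G, L) = 3/(-2 + G + L) (v(G, L) = 3/(-2 + (L + G)) = 3/(-2 + (G + L)) = 3/(-2 + G + L))
l = -108 (l = -6*18 = -108)
l - v(-2, -1) = -108 - 3/(-2 - 2 - 1) = -108 - 3/(-5) = -108 - 3*(-1)/5 = -108 - 1*(-⅗) = -108 + ⅗ = -537/5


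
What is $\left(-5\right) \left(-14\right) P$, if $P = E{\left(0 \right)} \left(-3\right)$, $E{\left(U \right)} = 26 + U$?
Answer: $-5460$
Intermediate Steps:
$P = -78$ ($P = \left(26 + 0\right) \left(-3\right) = 26 \left(-3\right) = -78$)
$\left(-5\right) \left(-14\right) P = \left(-5\right) \left(-14\right) \left(-78\right) = 70 \left(-78\right) = -5460$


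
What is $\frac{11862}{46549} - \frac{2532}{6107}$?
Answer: $- \frac{45420834}{284274743} \approx -0.15978$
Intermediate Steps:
$\frac{11862}{46549} - \frac{2532}{6107} = - \frac{45420834}{284274743}$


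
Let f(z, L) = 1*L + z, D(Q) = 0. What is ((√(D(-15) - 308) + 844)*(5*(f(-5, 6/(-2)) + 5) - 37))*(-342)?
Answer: 15009696 + 35568*I*√77 ≈ 1.501e+7 + 3.1211e+5*I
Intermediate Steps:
f(z, L) = L + z
((√(D(-15) - 308) + 844)*(5*(f(-5, 6/(-2)) + 5) - 37))*(-342) = ((√(0 - 308) + 844)*(5*((6/(-2) - 5) + 5) - 37))*(-342) = ((√(-308) + 844)*(5*((6*(-½) - 5) + 5) - 37))*(-342) = ((2*I*√77 + 844)*(5*((-3 - 5) + 5) - 37))*(-342) = ((844 + 2*I*√77)*(5*(-8 + 5) - 37))*(-342) = ((844 + 2*I*√77)*(5*(-3) - 37))*(-342) = ((844 + 2*I*√77)*(-15 - 37))*(-342) = ((844 + 2*I*√77)*(-52))*(-342) = (-43888 - 104*I*√77)*(-342) = 15009696 + 35568*I*√77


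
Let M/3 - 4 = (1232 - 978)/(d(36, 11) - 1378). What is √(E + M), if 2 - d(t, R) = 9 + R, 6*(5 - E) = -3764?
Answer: √2822902554/2094 ≈ 25.373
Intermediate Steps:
E = 1897/3 (E = 5 - ⅙*(-3764) = 5 + 1882/3 = 1897/3 ≈ 632.33)
d(t, R) = -7 - R (d(t, R) = 2 - (9 + R) = 2 + (-9 - R) = -7 - R)
M = 7995/698 (M = 12 + 3*((1232 - 978)/((-7 - 1*11) - 1378)) = 12 + 3*(254/((-7 - 11) - 1378)) = 12 + 3*(254/(-18 - 1378)) = 12 + 3*(254/(-1396)) = 12 + 3*(254*(-1/1396)) = 12 + 3*(-127/698) = 12 - 381/698 = 7995/698 ≈ 11.454)
√(E + M) = √(1897/3 + 7995/698) = √(1348091/2094) = √2822902554/2094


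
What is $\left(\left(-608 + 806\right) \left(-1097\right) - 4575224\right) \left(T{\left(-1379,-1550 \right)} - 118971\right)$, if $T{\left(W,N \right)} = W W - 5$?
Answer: $-8543297225950$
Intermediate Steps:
$T{\left(W,N \right)} = -5 + W^{2}$ ($T{\left(W,N \right)} = W^{2} - 5 = -5 + W^{2}$)
$\left(\left(-608 + 806\right) \left(-1097\right) - 4575224\right) \left(T{\left(-1379,-1550 \right)} - 118971\right) = \left(\left(-608 + 806\right) \left(-1097\right) - 4575224\right) \left(\left(-5 + \left(-1379\right)^{2}\right) - 118971\right) = \left(198 \left(-1097\right) - 4575224\right) \left(\left(-5 + 1901641\right) + \left(-1873011 + 1754040\right)\right) = \left(-217206 - 4575224\right) \left(1901636 - 118971\right) = \left(-4792430\right) 1782665 = -8543297225950$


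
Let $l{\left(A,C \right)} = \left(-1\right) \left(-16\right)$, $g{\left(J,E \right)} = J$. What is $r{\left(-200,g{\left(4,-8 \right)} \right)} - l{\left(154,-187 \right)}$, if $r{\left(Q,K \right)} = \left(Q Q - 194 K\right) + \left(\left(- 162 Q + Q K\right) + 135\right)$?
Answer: $70943$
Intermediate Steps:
$r{\left(Q,K \right)} = 135 + Q^{2} - 194 K - 162 Q + K Q$ ($r{\left(Q,K \right)} = \left(Q^{2} - 194 K\right) + \left(\left(- 162 Q + K Q\right) + 135\right) = \left(Q^{2} - 194 K\right) + \left(135 - 162 Q + K Q\right) = 135 + Q^{2} - 194 K - 162 Q + K Q$)
$l{\left(A,C \right)} = 16$
$r{\left(-200,g{\left(4,-8 \right)} \right)} - l{\left(154,-187 \right)} = \left(135 + \left(-200\right)^{2} - 776 - -32400 + 4 \left(-200\right)\right) - 16 = \left(135 + 40000 - 776 + 32400 - 800\right) - 16 = 70959 - 16 = 70943$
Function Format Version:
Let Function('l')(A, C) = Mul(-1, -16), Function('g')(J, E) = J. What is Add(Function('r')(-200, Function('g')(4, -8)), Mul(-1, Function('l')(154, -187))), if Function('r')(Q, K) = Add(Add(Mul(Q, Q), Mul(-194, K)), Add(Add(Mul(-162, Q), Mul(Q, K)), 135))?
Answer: 70943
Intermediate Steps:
Function('r')(Q, K) = Add(135, Pow(Q, 2), Mul(-194, K), Mul(-162, Q), Mul(K, Q)) (Function('r')(Q, K) = Add(Add(Pow(Q, 2), Mul(-194, K)), Add(Add(Mul(-162, Q), Mul(K, Q)), 135)) = Add(Add(Pow(Q, 2), Mul(-194, K)), Add(135, Mul(-162, Q), Mul(K, Q))) = Add(135, Pow(Q, 2), Mul(-194, K), Mul(-162, Q), Mul(K, Q)))
Function('l')(A, C) = 16
Add(Function('r')(-200, Function('g')(4, -8)), Mul(-1, Function('l')(154, -187))) = Add(Add(135, Pow(-200, 2), Mul(-194, 4), Mul(-162, -200), Mul(4, -200)), Mul(-1, 16)) = Add(Add(135, 40000, -776, 32400, -800), -16) = Add(70959, -16) = 70943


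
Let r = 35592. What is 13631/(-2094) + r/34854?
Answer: -66760871/12164046 ≈ -5.4884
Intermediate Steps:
13631/(-2094) + r/34854 = 13631/(-2094) + 35592/34854 = 13631*(-1/2094) + 35592*(1/34854) = -13631/2094 + 5932/5809 = -66760871/12164046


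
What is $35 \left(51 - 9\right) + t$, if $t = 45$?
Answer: $1515$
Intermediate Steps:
$35 \left(51 - 9\right) + t = 35 \left(51 - 9\right) + 45 = 35 \cdot 42 + 45 = 1470 + 45 = 1515$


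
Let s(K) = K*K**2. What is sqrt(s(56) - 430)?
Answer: sqrt(175186) ≈ 418.55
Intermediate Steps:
s(K) = K**3
sqrt(s(56) - 430) = sqrt(56**3 - 430) = sqrt(175616 - 430) = sqrt(175186)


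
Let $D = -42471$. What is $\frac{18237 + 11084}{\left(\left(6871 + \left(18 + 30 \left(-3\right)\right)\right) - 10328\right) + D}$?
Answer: $- \frac{29321}{46000} \approx -0.63741$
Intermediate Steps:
$\frac{18237 + 11084}{\left(\left(6871 + \left(18 + 30 \left(-3\right)\right)\right) - 10328\right) + D} = \frac{18237 + 11084}{\left(\left(6871 + \left(18 + 30 \left(-3\right)\right)\right) - 10328\right) - 42471} = \frac{29321}{\left(\left(6871 + \left(18 - 90\right)\right) - 10328\right) - 42471} = \frac{29321}{\left(\left(6871 - 72\right) - 10328\right) - 42471} = \frac{29321}{\left(6799 - 10328\right) - 42471} = \frac{29321}{-3529 - 42471} = \frac{29321}{-46000} = 29321 \left(- \frac{1}{46000}\right) = - \frac{29321}{46000}$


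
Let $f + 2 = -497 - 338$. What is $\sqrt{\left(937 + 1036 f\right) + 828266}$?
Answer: $i \sqrt{37929} \approx 194.75 i$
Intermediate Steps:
$f = -837$ ($f = -2 - 835 = -837$)
$\sqrt{\left(937 + 1036 f\right) + 828266} = \sqrt{\left(937 + 1036 \left(-837\right)\right) + 828266} = \sqrt{\left(937 - 867132\right) + 828266} = \sqrt{-866195 + 828266} = \sqrt{-37929} = i \sqrt{37929}$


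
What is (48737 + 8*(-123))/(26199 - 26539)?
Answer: -2809/20 ≈ -140.45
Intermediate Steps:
(48737 + 8*(-123))/(26199 - 26539) = (48737 - 984)/(-340) = 47753*(-1/340) = -2809/20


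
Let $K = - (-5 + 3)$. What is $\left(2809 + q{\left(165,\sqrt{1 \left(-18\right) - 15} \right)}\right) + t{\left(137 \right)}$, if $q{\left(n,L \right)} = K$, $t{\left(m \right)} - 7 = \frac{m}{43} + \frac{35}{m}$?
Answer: $\frac{16621112}{5891} \approx 2821.4$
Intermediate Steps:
$K = 2$ ($K = \left(-1\right) \left(-2\right) = 2$)
$t{\left(m \right)} = 7 + \frac{35}{m} + \frac{m}{43}$ ($t{\left(m \right)} = 7 + \left(\frac{m}{43} + \frac{35}{m}\right) = 7 + \left(\frac{35}{m} + \frac{m}{43}\right) = 7 + \frac{35}{m} + \frac{m}{43}$)
$q{\left(n,L \right)} = 2$
$\left(2809 + q{\left(165,\sqrt{1 \left(-18\right) - 15} \right)}\right) + t{\left(137 \right)} = \left(2809 + 2\right) + \left(7 + \frac{35}{137} + \frac{1}{43} \cdot 137\right) = 2811 + \left(7 + 35 \cdot \frac{1}{137} + \frac{137}{43}\right) = 2811 + \left(7 + \frac{35}{137} + \frac{137}{43}\right) = 2811 + \frac{61511}{5891} = \frac{16621112}{5891}$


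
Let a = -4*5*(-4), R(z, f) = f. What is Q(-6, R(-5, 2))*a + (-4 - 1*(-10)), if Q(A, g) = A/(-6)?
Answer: 86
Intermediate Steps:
Q(A, g) = -A/6 (Q(A, g) = A*(-⅙) = -A/6)
a = 80 (a = -20*(-4) = 80)
Q(-6, R(-5, 2))*a + (-4 - 1*(-10)) = -⅙*(-6)*80 + (-4 - 1*(-10)) = 1*80 + (-4 + 10) = 80 + 6 = 86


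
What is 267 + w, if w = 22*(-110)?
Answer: -2153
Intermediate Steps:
w = -2420
267 + w = 267 - 2420 = -2153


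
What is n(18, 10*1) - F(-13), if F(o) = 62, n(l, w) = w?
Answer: -52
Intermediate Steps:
n(18, 10*1) - F(-13) = 10*1 - 1*62 = 10 - 62 = -52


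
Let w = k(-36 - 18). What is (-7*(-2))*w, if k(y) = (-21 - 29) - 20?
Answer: -980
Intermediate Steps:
k(y) = -70 (k(y) = -50 - 20 = -70)
w = -70
(-7*(-2))*w = -7*(-2)*(-70) = 14*(-70) = -980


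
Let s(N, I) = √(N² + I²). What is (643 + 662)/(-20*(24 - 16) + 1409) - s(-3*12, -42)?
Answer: 1305/1249 - 6*√85 ≈ -54.272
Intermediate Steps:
s(N, I) = √(I² + N²)
(643 + 662)/(-20*(24 - 16) + 1409) - s(-3*12, -42) = (643 + 662)/(-20*(24 - 16) + 1409) - √((-42)² + (-3*12)²) = 1305/(-20*8 + 1409) - √(1764 + (-36)²) = 1305/(-160 + 1409) - √(1764 + 1296) = 1305/1249 - √3060 = 1305*(1/1249) - 6*√85 = 1305/1249 - 6*√85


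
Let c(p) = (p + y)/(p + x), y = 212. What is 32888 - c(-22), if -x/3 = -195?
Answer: 18515754/563 ≈ 32888.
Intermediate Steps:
x = 585 (x = -3*(-195) = 585)
c(p) = (212 + p)/(585 + p) (c(p) = (p + 212)/(p + 585) = (212 + p)/(585 + p))
32888 - c(-22) = 32888 - (212 - 22)/(585 - 22) = 32888 - 190/563 = 18515754/563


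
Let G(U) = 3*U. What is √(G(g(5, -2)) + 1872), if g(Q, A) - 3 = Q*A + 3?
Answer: 2*√465 ≈ 43.128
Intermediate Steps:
g(Q, A) = 6 + A*Q (g(Q, A) = 3 + (Q*A + 3) = 3 + (A*Q + 3) = 3 + (3 + A*Q) = 6 + A*Q)
√(G(g(5, -2)) + 1872) = √(3*(6 - 2*5) + 1872) = √(3*(6 - 10) + 1872) = √(3*(-4) + 1872) = √(-12 + 1872) = √1860 = 2*√465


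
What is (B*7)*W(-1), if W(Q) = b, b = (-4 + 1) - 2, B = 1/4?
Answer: -35/4 ≈ -8.7500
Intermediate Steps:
B = ¼ ≈ 0.25000
b = -5 (b = -3 - 2 = -5)
W(Q) = -5
(B*7)*W(-1) = ((¼)*7)*(-5) = (7/4)*(-5) = -35/4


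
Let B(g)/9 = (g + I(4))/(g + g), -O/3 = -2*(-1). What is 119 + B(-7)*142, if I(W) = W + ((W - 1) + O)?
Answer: 4667/7 ≈ 666.71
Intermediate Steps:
O = -6 (O = -(-6)*(-1) = -3*2 = -6)
I(W) = -7 + 2*W (I(W) = W + ((W - 1) - 6) = W + ((-1 + W) - 6) = W + (-7 + W) = -7 + 2*W)
B(g) = 9*(1 + g)/(2*g) (B(g) = 9*((g + (-7 + 2*4))/(g + g)) = 9*((g + (-7 + 8))/((2*g))) = 9*((g + 1)*(1/(2*g))) = 9*((1 + g)*(1/(2*g))) = 9*((1 + g)/(2*g)) = 9*(1 + g)/(2*g))
119 + B(-7)*142 = 119 + ((9/2)*(1 - 7)/(-7))*142 = 119 + ((9/2)*(-⅐)*(-6))*142 = 119 + (27/7)*142 = 119 + 3834/7 = 4667/7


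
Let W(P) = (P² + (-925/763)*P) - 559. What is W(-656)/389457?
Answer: 328526651/297155691 ≈ 1.1056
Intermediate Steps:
W(P) = -559 + P² - 925*P/763 (W(P) = (P² + (-925*1/763)*P) - 559 = (P² - 925*P/763) - 559 = -559 + P² - 925*P/763)
W(-656)/389457 = (-559 + (-656)² - 925/763*(-656))/389457 = (-559 + 430336 + 606800/763)*(1/389457) = (328526651/763)*(1/389457) = 328526651/297155691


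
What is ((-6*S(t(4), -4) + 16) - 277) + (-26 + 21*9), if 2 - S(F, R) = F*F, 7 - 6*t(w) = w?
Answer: -217/2 ≈ -108.50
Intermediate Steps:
t(w) = 7/6 - w/6
S(F, R) = 2 - F**2 (S(F, R) = 2 - F*F = 2 - F**2)
((-6*S(t(4), -4) + 16) - 277) + (-26 + 21*9) = ((-6*(2 - (7/6 - 1/6*4)**2) + 16) - 277) + (-26 + 21*9) = ((-6*(2 - (7/6 - 2/3)**2) + 16) - 277) + (-26 + 189) = ((-6*(2 - (1/2)**2) + 16) - 277) + 163 = ((-6*(2 - 1*1/4) + 16) - 277) + 163 = ((-6*(2 - 1/4) + 16) - 277) + 163 = ((-6*7/4 + 16) - 277) + 163 = ((-21/2 + 16) - 277) + 163 = (11/2 - 277) + 163 = -543/2 + 163 = -217/2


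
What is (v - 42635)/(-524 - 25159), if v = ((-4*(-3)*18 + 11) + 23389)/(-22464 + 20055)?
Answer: 34243777/20623449 ≈ 1.6604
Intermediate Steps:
v = -7872/803 (v = ((12*18 + 11) + 23389)/(-2409) = ((216 + 11) + 23389)*(-1/2409) = (227 + 23389)*(-1/2409) = 23616*(-1/2409) = -7872/803 ≈ -9.8032)
(v - 42635)/(-524 - 25159) = (-7872/803 - 42635)/(-524 - 25159) = -34243777/803/(-25683) = -34243777/803*(-1/25683) = 34243777/20623449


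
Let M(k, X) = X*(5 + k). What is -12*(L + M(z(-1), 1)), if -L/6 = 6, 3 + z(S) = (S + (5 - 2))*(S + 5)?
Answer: 312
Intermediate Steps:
z(S) = -3 + (3 + S)*(5 + S) (z(S) = -3 + (S + (5 - 2))*(S + 5) = -3 + (S + 3)*(5 + S) = -3 + (3 + S)*(5 + S))
L = -36 (L = -6*6 = -36)
-12*(L + M(z(-1), 1)) = -12*(-36 + 1*(5 + (12 + (-1)² + 8*(-1)))) = -12*(-36 + 1*(5 + (12 + 1 - 8))) = -12*(-36 + 1*(5 + 5)) = -12*(-36 + 1*10) = -12*(-36 + 10) = -12*(-26) = 312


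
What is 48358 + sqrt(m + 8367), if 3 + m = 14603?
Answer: 48358 + sqrt(22967) ≈ 48510.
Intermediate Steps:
m = 14600 (m = -3 + 14603 = 14600)
48358 + sqrt(m + 8367) = 48358 + sqrt(14600 + 8367) = 48358 + sqrt(22967)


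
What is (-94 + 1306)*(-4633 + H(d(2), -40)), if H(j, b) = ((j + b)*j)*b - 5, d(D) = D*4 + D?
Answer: 8922744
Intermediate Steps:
d(D) = 5*D (d(D) = 4*D + D = 5*D)
H(j, b) = -5 + b*j*(b + j) (H(j, b) = ((b + j)*j)*b - 5 = (j*(b + j))*b - 5 = b*j*(b + j) - 5 = -5 + b*j*(b + j))
(-94 + 1306)*(-4633 + H(d(2), -40)) = (-94 + 1306)*(-4633 + (-5 - 40*(5*2)² + (5*2)*(-40)²)) = 1212*(-4633 + (-5 - 40*10² + 10*1600)) = 1212*(-4633 + (-5 - 40*100 + 16000)) = 1212*(-4633 + (-5 - 4000 + 16000)) = 1212*(-4633 + 11995) = 1212*7362 = 8922744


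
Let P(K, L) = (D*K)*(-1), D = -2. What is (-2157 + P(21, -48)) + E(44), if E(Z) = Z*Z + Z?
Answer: -135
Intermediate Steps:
E(Z) = Z + Z**2 (E(Z) = Z**2 + Z = Z + Z**2)
P(K, L) = 2*K (P(K, L) = -2*K*(-1) = 2*K)
(-2157 + P(21, -48)) + E(44) = (-2157 + 2*21) + 44*(1 + 44) = (-2157 + 42) + 44*45 = -2115 + 1980 = -135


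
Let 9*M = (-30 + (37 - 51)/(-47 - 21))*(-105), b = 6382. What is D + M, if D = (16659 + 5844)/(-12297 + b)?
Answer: 15955463/46410 ≈ 343.79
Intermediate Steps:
M = 35455/102 (M = ((-30 + (37 - 51)/(-47 - 21))*(-105))/9 = ((-30 - 14/(-68))*(-105))/9 = ((-30 - 14*(-1/68))*(-105))/9 = ((-30 + 7/34)*(-105))/9 = (-1013/34*(-105))/9 = (1/9)*(106365/34) = 35455/102 ≈ 347.60)
D = -1731/455 (D = (16659 + 5844)/(-12297 + 6382) = 22503/(-5915) = 22503*(-1/5915) = -1731/455 ≈ -3.8044)
D + M = -1731/455 + 35455/102 = 15955463/46410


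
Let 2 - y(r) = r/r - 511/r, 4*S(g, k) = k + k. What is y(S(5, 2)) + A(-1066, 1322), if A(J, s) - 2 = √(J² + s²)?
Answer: 514 + 2*√721010 ≈ 2212.2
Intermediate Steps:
A(J, s) = 2 + √(J² + s²)
S(g, k) = k/2 (S(g, k) = (k + k)/4 = (2*k)/4 = k/2)
y(r) = 1 + 511/r (y(r) = 2 - (r/r - 511/r) = 2 - (1 - 511/r) = 2 + (-1 + 511/r) = 1 + 511/r)
y(S(5, 2)) + A(-1066, 1322) = (511 + (½)*2)/(((½)*2)) + (2 + √((-1066)² + 1322²)) = (511 + 1)/1 + (2 + √(1136356 + 1747684)) = 1*512 + (2 + √2884040) = 512 + (2 + 2*√721010) = 514 + 2*√721010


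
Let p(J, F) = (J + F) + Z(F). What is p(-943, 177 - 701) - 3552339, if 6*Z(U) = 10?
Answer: -10661413/3 ≈ -3.5538e+6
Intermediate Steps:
Z(U) = 5/3 (Z(U) = (⅙)*10 = 5/3)
p(J, F) = 5/3 + F + J (p(J, F) = (J + F) + 5/3 = (F + J) + 5/3 = 5/3 + F + J)
p(-943, 177 - 701) - 3552339 = (5/3 + (177 - 701) - 943) - 3552339 = (5/3 - 524 - 943) - 3552339 = -4396/3 - 3552339 = -10661413/3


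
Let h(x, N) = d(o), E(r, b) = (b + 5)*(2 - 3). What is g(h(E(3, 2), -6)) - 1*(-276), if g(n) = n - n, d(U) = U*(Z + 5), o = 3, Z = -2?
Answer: 276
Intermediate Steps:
E(r, b) = -5 - b (E(r, b) = (5 + b)*(-1) = -5 - b)
d(U) = 3*U (d(U) = U*(-2 + 5) = U*3 = 3*U)
h(x, N) = 9 (h(x, N) = 3*3 = 9)
g(n) = 0
g(h(E(3, 2), -6)) - 1*(-276) = 0 - 1*(-276) = 0 + 276 = 276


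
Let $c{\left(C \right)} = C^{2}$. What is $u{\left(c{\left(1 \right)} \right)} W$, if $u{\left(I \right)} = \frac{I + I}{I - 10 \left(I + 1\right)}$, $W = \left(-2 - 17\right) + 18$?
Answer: $\frac{2}{19} \approx 0.10526$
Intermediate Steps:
$W = -1$ ($W = -19 + 18 = -1$)
$u{\left(I \right)} = \frac{2 I}{-10 - 9 I}$ ($u{\left(I \right)} = \frac{2 I}{I - 10 \left(1 + I\right)} = \frac{2 I}{I - \left(10 + 10 I\right)} = \frac{2 I}{-10 - 9 I}$)
$u{\left(c{\left(1 \right)} \right)} W = - \frac{2 \cdot 1^{2}}{10 + 9 \cdot 1^{2}} \left(-1\right) = \left(-2\right) 1 \frac{1}{10 + 9 \cdot 1} \left(-1\right) = \left(-2\right) 1 \frac{1}{10 + 9} \left(-1\right) = \left(-2\right) 1 \cdot \frac{1}{19} \left(-1\right) = \left(- \frac{2}{19}\right) \left(-1\right) = \frac{2}{19}$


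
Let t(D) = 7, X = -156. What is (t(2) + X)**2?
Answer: 22201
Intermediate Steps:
(t(2) + X)**2 = (7 - 156)**2 = (-149)**2 = 22201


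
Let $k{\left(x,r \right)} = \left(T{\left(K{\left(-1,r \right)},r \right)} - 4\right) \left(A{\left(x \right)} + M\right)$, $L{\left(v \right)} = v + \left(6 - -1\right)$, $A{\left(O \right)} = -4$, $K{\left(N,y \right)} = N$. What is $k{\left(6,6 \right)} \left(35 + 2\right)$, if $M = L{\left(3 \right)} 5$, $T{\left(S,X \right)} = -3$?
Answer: $-11914$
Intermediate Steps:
$L{\left(v \right)} = 7 + v$ ($L{\left(v \right)} = v + \left(6 + 1\right) = v + 7 = 7 + v$)
$M = 50$ ($M = \left(7 + 3\right) 5 = 10 \cdot 5 = 50$)
$k{\left(x,r \right)} = -322$ ($k{\left(x,r \right)} = \left(-3 - 4\right) \left(-4 + 50\right) = \left(-7\right) 46 = -322$)
$k{\left(6,6 \right)} \left(35 + 2\right) = - 322 \left(35 + 2\right) = \left(-322\right) 37 = -11914$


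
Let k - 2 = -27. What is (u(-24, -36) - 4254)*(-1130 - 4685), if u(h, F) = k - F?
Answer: 24673045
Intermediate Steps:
k = -25 (k = 2 - 27 = -25)
u(h, F) = -25 - F
(u(-24, -36) - 4254)*(-1130 - 4685) = ((-25 - 1*(-36)) - 4254)*(-1130 - 4685) = ((-25 + 36) - 4254)*(-5815) = (11 - 4254)*(-5815) = -4243*(-5815) = 24673045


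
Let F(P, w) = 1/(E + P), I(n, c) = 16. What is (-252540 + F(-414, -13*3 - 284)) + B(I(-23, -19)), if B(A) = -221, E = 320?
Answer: -23759535/94 ≈ -2.5276e+5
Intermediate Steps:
F(P, w) = 1/(320 + P)
(-252540 + F(-414, -13*3 - 284)) + B(I(-23, -19)) = (-252540 + 1/(320 - 414)) - 221 = (-252540 + 1/(-94)) - 221 = (-252540 - 1/94) - 221 = -23738761/94 - 221 = -23759535/94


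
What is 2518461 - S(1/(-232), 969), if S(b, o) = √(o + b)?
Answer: 2518461 - √13038806/116 ≈ 2.5184e+6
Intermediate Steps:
S(b, o) = √(b + o)
2518461 - S(1/(-232), 969) = 2518461 - √(1/(-232) + 969) = 2518461 - √(-1/232 + 969) = 2518461 - √(224807/232) = 2518461 - √13038806/116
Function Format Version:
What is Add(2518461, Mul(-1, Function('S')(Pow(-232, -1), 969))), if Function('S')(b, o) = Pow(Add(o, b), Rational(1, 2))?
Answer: Add(2518461, Mul(Rational(-1, 116), Pow(13038806, Rational(1, 2)))) ≈ 2.5184e+6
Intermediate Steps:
Function('S')(b, o) = Pow(Add(b, o), Rational(1, 2))
Add(2518461, Mul(-1, Function('S')(Pow(-232, -1), 969))) = Add(2518461, Mul(-1, Pow(Add(Pow(-232, -1), 969), Rational(1, 2)))) = Add(2518461, Mul(-1, Pow(Add(Rational(-1, 232), 969), Rational(1, 2)))) = Add(2518461, Mul(-1, Pow(Rational(224807, 232), Rational(1, 2)))) = Add(2518461, Mul(-1, Mul(Rational(1, 116), Pow(13038806, Rational(1, 2))))) = Add(2518461, Mul(Rational(-1, 116), Pow(13038806, Rational(1, 2))))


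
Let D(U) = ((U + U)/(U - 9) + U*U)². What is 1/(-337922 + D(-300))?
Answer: 10609/85933023025502 ≈ 1.2346e-10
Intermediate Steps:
D(U) = (U² + 2*U/(-9 + U))² (D(U) = ((2*U)/(-9 + U) + U²)² = (2*U/(-9 + U) + U²)² = (U² + 2*U/(-9 + U))²)
1/(-337922 + D(-300)) = 1/(-337922 + (-300)²*(2 + (-300)² - 9*(-300))²/(-9 - 300)²) = 1/(-337922 + 90000*(2 + 90000 + 2700)²/(-309)²) = 1/(-337922 + 90000*(1/95481)*92702²) = 1/(-337922 + 90000*(1/95481)*8593660804) = 1/(-337922 + 85936608040000/10609) = 1/(85933023025502/10609) = 10609/85933023025502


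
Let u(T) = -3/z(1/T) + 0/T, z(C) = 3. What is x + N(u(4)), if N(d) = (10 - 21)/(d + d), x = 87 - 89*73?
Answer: -12809/2 ≈ -6404.5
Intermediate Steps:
x = -6410 (x = 87 - 6497 = -6410)
u(T) = -1 (u(T) = -3/3 + 0/T = -3*⅓ + 0 = -1 + 0 = -1)
N(d) = -11/(2*d) (N(d) = -11*1/(2*d) = -11/(2*d))
x + N(u(4)) = -6410 - 11/2/(-1) = -6410 - 11/2*(-1) = -6410 + 11/2 = -12809/2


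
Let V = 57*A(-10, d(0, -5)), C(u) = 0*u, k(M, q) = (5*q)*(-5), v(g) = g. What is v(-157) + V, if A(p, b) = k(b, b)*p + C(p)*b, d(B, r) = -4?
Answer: -57157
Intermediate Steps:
k(M, q) = -25*q
C(u) = 0
A(p, b) = -25*b*p (A(p, b) = (-25*b)*p + 0*b = -25*b*p + 0 = -25*b*p)
V = -57000 (V = 57*(-25*(-4)*(-10)) = 57*(-1000) = -57000)
v(-157) + V = -157 - 57000 = -57157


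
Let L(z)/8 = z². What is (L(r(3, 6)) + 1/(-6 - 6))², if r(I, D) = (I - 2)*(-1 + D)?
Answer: 5755201/144 ≈ 39967.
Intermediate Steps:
r(I, D) = (-1 + D)*(-2 + I) (r(I, D) = (-2 + I)*(-1 + D) = (-1 + D)*(-2 + I))
L(z) = 8*z²
(L(r(3, 6)) + 1/(-6 - 6))² = (8*(2 - 1*3 - 2*6 + 6*3)² + 1/(-6 - 6))² = (8*(2 - 3 - 12 + 18)² + 1/(-12))² = (8*5² - 1/12)² = (8*25 - 1/12)² = (200 - 1/12)² = (2399/12)² = 5755201/144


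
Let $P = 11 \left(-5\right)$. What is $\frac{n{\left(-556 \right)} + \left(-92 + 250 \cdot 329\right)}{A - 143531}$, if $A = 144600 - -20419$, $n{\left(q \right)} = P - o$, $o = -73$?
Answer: $\frac{5136}{1343} \approx 3.8243$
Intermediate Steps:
$P = -55$
$n{\left(q \right)} = 18$ ($n{\left(q \right)} = -55 - -73 = -55 + 73 = 18$)
$A = 165019$ ($A = 144600 + 20419 = 165019$)
$\frac{n{\left(-556 \right)} + \left(-92 + 250 \cdot 329\right)}{A - 143531} = \frac{18 + \left(-92 + 250 \cdot 329\right)}{165019 - 143531} = \frac{18 + \left(-92 + 82250\right)}{21488} = \left(18 + 82158\right) \frac{1}{21488} = 82176 \cdot \frac{1}{21488} = \frac{5136}{1343}$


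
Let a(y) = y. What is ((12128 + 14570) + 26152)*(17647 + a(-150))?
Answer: 924716450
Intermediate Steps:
((12128 + 14570) + 26152)*(17647 + a(-150)) = ((12128 + 14570) + 26152)*(17647 - 150) = (26698 + 26152)*17497 = 52850*17497 = 924716450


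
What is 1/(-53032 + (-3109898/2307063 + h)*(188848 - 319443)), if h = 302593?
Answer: -209733/8288021021886301 ≈ -2.5306e-11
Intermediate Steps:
1/(-53032 + (-3109898/2307063 + h)*(188848 - 319443)) = 1/(-53032 + (-3109898/2307063 + 302593)*(188848 - 319443)) = 1/(-53032 + (-3109898*1/2307063 + 302593)*(-130595)) = 1/(-53032 + (-282718/209733 + 302593)*(-130595)) = 1/(-53032 + (63463454951/209733)*(-130595)) = 1/(-53032 - 8288009899325845/209733) = 1/(-8288021021886301/209733) = -209733/8288021021886301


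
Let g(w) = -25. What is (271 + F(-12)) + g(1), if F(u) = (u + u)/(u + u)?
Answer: 247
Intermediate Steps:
F(u) = 1 (F(u) = (2*u)/((2*u)) = (2*u)*(1/(2*u)) = 1)
(271 + F(-12)) + g(1) = (271 + 1) - 25 = 272 - 25 = 247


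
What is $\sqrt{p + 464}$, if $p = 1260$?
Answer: $2 \sqrt{431} \approx 41.521$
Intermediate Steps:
$\sqrt{p + 464} = \sqrt{1260 + 464} = \sqrt{1724} = 2 \sqrt{431}$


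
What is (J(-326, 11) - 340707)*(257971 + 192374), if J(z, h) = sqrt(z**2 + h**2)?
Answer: -153435693915 + 450345*sqrt(106397) ≈ -1.5329e+11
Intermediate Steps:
J(z, h) = sqrt(h**2 + z**2)
(J(-326, 11) - 340707)*(257971 + 192374) = (sqrt(11**2 + (-326)**2) - 340707)*(257971 + 192374) = (sqrt(121 + 106276) - 340707)*450345 = (sqrt(106397) - 340707)*450345 = (-340707 + sqrt(106397))*450345 = -153435693915 + 450345*sqrt(106397)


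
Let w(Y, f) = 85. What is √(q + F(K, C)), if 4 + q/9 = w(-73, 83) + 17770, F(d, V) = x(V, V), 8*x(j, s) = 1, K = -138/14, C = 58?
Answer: √2570546/4 ≈ 400.82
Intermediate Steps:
K = -69/7 (K = -138*1/14 = -69/7 ≈ -9.8571)
x(j, s) = ⅛ (x(j, s) = (⅛)*1 = ⅛)
F(d, V) = ⅛
q = 160659 (q = -36 + 9*(85 + 17770) = -36 + 9*17855 = -36 + 160695 = 160659)
√(q + F(K, C)) = √(160659 + ⅛) = √(1285273/8) = √2570546/4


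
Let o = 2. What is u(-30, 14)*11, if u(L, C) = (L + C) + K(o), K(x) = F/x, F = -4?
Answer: -198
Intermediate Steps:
K(x) = -4/x
u(L, C) = -2 + C + L (u(L, C) = (L + C) - 4/2 = (C + L) - 4*½ = (C + L) - 2 = -2 + C + L)
u(-30, 14)*11 = (-2 + 14 - 30)*11 = -18*11 = -198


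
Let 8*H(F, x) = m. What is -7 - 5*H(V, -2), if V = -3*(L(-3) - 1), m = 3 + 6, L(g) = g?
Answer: -101/8 ≈ -12.625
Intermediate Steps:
m = 9
V = 12 (V = -3*(-3 - 1) = -3*(-4) = 12)
H(F, x) = 9/8 (H(F, x) = (1/8)*9 = 9/8)
-7 - 5*H(V, -2) = -7 - 5*9/8 = -7 - 45/8 = -101/8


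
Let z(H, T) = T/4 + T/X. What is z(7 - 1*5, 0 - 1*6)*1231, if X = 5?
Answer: -33237/10 ≈ -3323.7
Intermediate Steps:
z(H, T) = 9*T/20 (z(H, T) = T/4 + T/5 = 9*T/20)
z(7 - 1*5, 0 - 1*6)*1231 = (9*(0 - 1*6)/20)*1231 = (9*(0 - 6)/20)*1231 = ((9/20)*(-6))*1231 = -27/10*1231 = -33237/10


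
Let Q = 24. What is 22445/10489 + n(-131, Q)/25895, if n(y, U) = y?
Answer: 579839216/271612655 ≈ 2.1348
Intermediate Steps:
22445/10489 + n(-131, Q)/25895 = 22445/10489 - 131/25895 = 579839216/271612655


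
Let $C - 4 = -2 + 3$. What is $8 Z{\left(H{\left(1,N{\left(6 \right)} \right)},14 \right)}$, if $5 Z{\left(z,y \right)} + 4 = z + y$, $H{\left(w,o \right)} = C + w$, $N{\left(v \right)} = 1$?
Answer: $\frac{128}{5} \approx 25.6$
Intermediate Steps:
$C = 5$ ($C = 4 + \left(-2 + 3\right) = 4 + 1 = 5$)
$H{\left(w,o \right)} = 5 + w$
$Z{\left(z,y \right)} = - \frac{4}{5} + \frac{y}{5} + \frac{z}{5}$ ($Z{\left(z,y \right)} = - \frac{4}{5} + \frac{z + y}{5} = - \frac{4}{5} + \frac{y + z}{5} = - \frac{4}{5} + \left(\frac{y}{5} + \frac{z}{5}\right) = - \frac{4}{5} + \frac{y}{5} + \frac{z}{5}$)
$8 Z{\left(H{\left(1,N{\left(6 \right)} \right)},14 \right)} = 8 \left(- \frac{4}{5} + \frac{1}{5} \cdot 14 + \frac{5 + 1}{5}\right) = 8 \left(- \frac{4}{5} + \frac{14}{5} + \frac{1}{5} \cdot 6\right) = 8 \left(- \frac{4}{5} + \frac{14}{5} + \frac{6}{5}\right) = 8 \cdot \frac{16}{5} = \frac{128}{5}$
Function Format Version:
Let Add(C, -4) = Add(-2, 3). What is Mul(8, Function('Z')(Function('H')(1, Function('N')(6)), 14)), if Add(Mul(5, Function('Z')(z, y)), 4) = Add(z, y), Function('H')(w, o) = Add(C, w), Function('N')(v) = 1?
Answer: Rational(128, 5) ≈ 25.600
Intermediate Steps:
C = 5 (C = Add(4, Add(-2, 3)) = Add(4, 1) = 5)
Function('H')(w, o) = Add(5, w)
Function('Z')(z, y) = Add(Rational(-4, 5), Mul(Rational(1, 5), y), Mul(Rational(1, 5), z)) (Function('Z')(z, y) = Add(Rational(-4, 5), Mul(Rational(1, 5), Add(z, y))) = Add(Rational(-4, 5), Mul(Rational(1, 5), Add(y, z))) = Add(Rational(-4, 5), Add(Mul(Rational(1, 5), y), Mul(Rational(1, 5), z))) = Add(Rational(-4, 5), Mul(Rational(1, 5), y), Mul(Rational(1, 5), z)))
Mul(8, Function('Z')(Function('H')(1, Function('N')(6)), 14)) = Mul(8, Add(Rational(-4, 5), Mul(Rational(1, 5), 14), Mul(Rational(1, 5), Add(5, 1)))) = Mul(8, Add(Rational(-4, 5), Rational(14, 5), Mul(Rational(1, 5), 6))) = Mul(8, Add(Rational(-4, 5), Rational(14, 5), Rational(6, 5))) = Mul(8, Rational(16, 5)) = Rational(128, 5)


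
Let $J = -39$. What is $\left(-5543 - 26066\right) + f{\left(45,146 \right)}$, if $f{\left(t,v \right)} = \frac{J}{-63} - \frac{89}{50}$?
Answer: $- \frac{33190669}{1050} \approx -31610.0$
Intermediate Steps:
$f{\left(t,v \right)} = - \frac{1219}{1050}$ ($f{\left(t,v \right)} = - \frac{39}{-63} - \frac{89}{50} = \left(-39\right) \left(- \frac{1}{63}\right) - \frac{89}{50} = \frac{13}{21} - \frac{89}{50} = - \frac{1219}{1050}$)
$\left(-5543 - 26066\right) + f{\left(45,146 \right)} = \left(-5543 - 26066\right) - \frac{1219}{1050} = -31609 - \frac{1219}{1050} = - \frac{33190669}{1050}$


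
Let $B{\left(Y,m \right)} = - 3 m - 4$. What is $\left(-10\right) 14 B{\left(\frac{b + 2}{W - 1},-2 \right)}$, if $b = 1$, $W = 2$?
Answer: $-280$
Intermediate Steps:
$B{\left(Y,m \right)} = -4 - 3 m$
$\left(-10\right) 14 B{\left(\frac{b + 2}{W - 1},-2 \right)} = \left(-10\right) 14 \left(-4 - -6\right) = - 140 \left(-4 + 6\right) = \left(-140\right) 2 = -280$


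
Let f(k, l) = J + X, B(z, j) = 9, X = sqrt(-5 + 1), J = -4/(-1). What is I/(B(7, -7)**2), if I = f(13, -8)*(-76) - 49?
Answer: -353/81 - 152*I/81 ≈ -4.358 - 1.8765*I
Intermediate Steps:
J = 4 (J = -4*(-1) = 4)
X = 2*I (X = sqrt(-4) = 2*I ≈ 2.0*I)
f(k, l) = 4 + 2*I
I = -353 - 152*I (I = (4 + 2*I)*(-76) - 49 = (-304 - 152*I) - 49 = -353 - 152*I ≈ -353.0 - 152.0*I)
I/(B(7, -7)**2) = (-353 - 152*I)/(9**2) = (-353 - 152*I)/81 = (-353 - 152*I)*(1/81) = -353/81 - 152*I/81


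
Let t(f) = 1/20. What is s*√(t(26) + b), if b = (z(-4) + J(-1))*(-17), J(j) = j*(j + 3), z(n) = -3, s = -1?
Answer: -9*√105/10 ≈ -9.2223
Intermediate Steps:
J(j) = j*(3 + j)
t(f) = 1/20
b = 85 (b = (-3 - (3 - 1))*(-17) = (-3 - 1*2)*(-17) = (-3 - 2)*(-17) = -5*(-17) = 85)
s*√(t(26) + b) = -√(1/20 + 85) = -√(1701/20) = -9*√105/10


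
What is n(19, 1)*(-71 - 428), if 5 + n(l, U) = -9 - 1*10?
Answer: 11976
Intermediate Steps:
n(l, U) = -24 (n(l, U) = -5 + (-9 - 1*10) = -5 + (-9 - 10) = -5 - 19 = -24)
n(19, 1)*(-71 - 428) = -24*(-71 - 428) = -24*(-499) = 11976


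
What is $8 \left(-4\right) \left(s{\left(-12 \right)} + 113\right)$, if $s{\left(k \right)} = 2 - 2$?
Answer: $-3616$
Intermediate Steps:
$s{\left(k \right)} = 0$ ($s{\left(k \right)} = 2 - 2 = 0$)
$8 \left(-4\right) \left(s{\left(-12 \right)} + 113\right) = 8 \left(-4\right) \left(0 + 113\right) = \left(-32\right) 113 = -3616$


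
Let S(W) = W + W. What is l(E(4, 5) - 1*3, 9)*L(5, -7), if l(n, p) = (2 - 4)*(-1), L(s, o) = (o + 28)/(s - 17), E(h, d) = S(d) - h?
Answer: -7/2 ≈ -3.5000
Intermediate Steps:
S(W) = 2*W
E(h, d) = -h + 2*d (E(h, d) = 2*d - h = -h + 2*d)
L(s, o) = (28 + o)/(-17 + s)
l(n, p) = 2 (l(n, p) = -2*(-1) = 2)
l(E(4, 5) - 1*3, 9)*L(5, -7) = 2*((28 - 7)/(-17 + 5)) = 2*(21/(-12)) = 2*(-1/12*21) = 2*(-7/4) = -7/2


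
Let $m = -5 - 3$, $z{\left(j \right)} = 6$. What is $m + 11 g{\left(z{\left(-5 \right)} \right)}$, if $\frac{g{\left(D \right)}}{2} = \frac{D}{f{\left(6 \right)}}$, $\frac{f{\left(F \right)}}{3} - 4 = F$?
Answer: $- \frac{18}{5} \approx -3.6$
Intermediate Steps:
$f{\left(F \right)} = 12 + 3 F$
$m = -8$
$g{\left(D \right)} = \frac{D}{15}$ ($g{\left(D \right)} = 2 \frac{D}{12 + 3 \cdot 6} = 2 \frac{D}{12 + 18} = 2 \frac{D}{30} = \frac{D}{15}$)
$m + 11 g{\left(z{\left(-5 \right)} \right)} = -8 + 11 \cdot \frac{1}{15} \cdot 6 = -8 + 11 \cdot \frac{2}{5} = -8 + \frac{22}{5} = - \frac{18}{5}$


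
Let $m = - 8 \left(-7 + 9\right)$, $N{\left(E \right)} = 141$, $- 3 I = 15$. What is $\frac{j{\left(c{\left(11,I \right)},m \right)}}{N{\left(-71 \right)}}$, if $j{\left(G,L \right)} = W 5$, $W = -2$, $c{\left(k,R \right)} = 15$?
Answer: $- \frac{10}{141} \approx -0.070922$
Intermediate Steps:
$I = -5$ ($I = \left(- \frac{1}{3}\right) 15 = -5$)
$m = -16$ ($m = \left(-8\right) 2 = -16$)
$j{\left(G,L \right)} = -10$ ($j{\left(G,L \right)} = \left(-2\right) 5 = -10$)
$\frac{j{\left(c{\left(11,I \right)},m \right)}}{N{\left(-71 \right)}} = - \frac{10}{141}$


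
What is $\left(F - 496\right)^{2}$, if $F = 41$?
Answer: $207025$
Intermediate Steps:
$\left(F - 496\right)^{2} = \left(41 - 496\right)^{2} = \left(-455\right)^{2} = 207025$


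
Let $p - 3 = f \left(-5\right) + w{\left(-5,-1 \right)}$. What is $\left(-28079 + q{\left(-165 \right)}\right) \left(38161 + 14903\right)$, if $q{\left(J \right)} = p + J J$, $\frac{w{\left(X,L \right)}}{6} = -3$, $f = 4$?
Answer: $-47173896$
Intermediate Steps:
$w{\left(X,L \right)} = -18$ ($w{\left(X,L \right)} = 6 \left(-3\right) = -18$)
$p = -35$ ($p = 3 + \left(4 \left(-5\right) - 18\right) = 3 - 38 = -35$)
$q{\left(J \right)} = -35 + J^{2}$ ($q{\left(J \right)} = -35 + J J = -35 + J^{2}$)
$\left(-28079 + q{\left(-165 \right)}\right) \left(38161 + 14903\right) = \left(-28079 - \left(35 - \left(-165\right)^{2}\right)\right) \left(38161 + 14903\right) = \left(-28079 + \left(-35 + 27225\right)\right) 53064 = \left(-28079 + 27190\right) 53064 = \left(-889\right) 53064 = -47173896$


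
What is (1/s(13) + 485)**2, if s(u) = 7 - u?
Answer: 8462281/36 ≈ 2.3506e+5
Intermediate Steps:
(1/s(13) + 485)**2 = (1/(7 - 1*13) + 485)**2 = (1/(7 - 13) + 485)**2 = (1/(-6) + 485)**2 = (-1/6 + 485)**2 = (2909/6)**2 = 8462281/36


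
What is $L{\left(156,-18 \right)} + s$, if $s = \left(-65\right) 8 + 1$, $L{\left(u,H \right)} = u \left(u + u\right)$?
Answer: $48153$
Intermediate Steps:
$L{\left(u,H \right)} = 2 u^{2}$ ($L{\left(u,H \right)} = u 2 u = 2 u^{2}$)
$s = -519$ ($s = -520 + 1 = -519$)
$L{\left(156,-18 \right)} + s = 2 \cdot 156^{2} - 519 = 2 \cdot 24336 - 519 = 48672 - 519 = 48153$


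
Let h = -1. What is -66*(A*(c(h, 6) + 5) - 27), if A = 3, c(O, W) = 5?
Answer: -198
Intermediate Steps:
-66*(A*(c(h, 6) + 5) - 27) = -66*(3*(5 + 5) - 27) = -66*(3*10 - 27) = -66*(30 - 27) = -66*3 = -198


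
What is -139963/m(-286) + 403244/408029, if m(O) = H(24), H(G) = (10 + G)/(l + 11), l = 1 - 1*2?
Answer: -285537959487/6936493 ≈ -41165.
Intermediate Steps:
l = -1 (l = 1 - 2 = -1)
H(G) = 1 + G/10 (H(G) = (10 + G)/(-1 + 11) = (10 + G)/10 = (10 + G)*(⅒) = 1 + G/10)
m(O) = 17/5 (m(O) = 1 + (⅒)*24 = 1 + 12/5 = 17/5)
-139963/m(-286) + 403244/408029 = -139963/17/5 + 403244/408029 = -139963*5/17 + 403244*(1/408029) = -699815/17 + 403244/408029 = -285537959487/6936493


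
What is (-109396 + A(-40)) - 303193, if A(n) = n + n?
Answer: -412669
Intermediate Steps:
A(n) = 2*n
(-109396 + A(-40)) - 303193 = (-109396 + 2*(-40)) - 303193 = (-109396 - 80) - 303193 = -109476 - 303193 = -412669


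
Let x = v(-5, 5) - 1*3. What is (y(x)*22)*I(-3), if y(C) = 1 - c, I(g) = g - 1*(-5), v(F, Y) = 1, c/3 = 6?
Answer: -748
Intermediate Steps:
c = 18 (c = 3*6 = 18)
x = -2 (x = 1 - 1*3 = 1 - 3 = -2)
I(g) = 5 + g (I(g) = g + 5 = 5 + g)
y(C) = -17 (y(C) = 1 - 1*18 = 1 - 18 = -17)
(y(x)*22)*I(-3) = (-17*22)*(5 - 3) = -374*2 = -748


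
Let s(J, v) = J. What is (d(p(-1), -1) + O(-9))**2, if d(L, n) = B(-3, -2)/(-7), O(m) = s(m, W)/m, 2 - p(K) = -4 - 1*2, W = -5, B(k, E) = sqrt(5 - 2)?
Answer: (-7 + sqrt(3))**2/49 ≈ 0.56635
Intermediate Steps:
B(k, E) = sqrt(3)
p(K) = 8 (p(K) = 2 - (-4 - 1*2) = 2 - (-4 - 2) = 2 - 1*(-6) = 2 + 6 = 8)
O(m) = 1 (O(m) = m/m = 1)
d(L, n) = -sqrt(3)/7 (d(L, n) = sqrt(3)/(-7) = sqrt(3)*(-1/7) = -sqrt(3)/7)
(d(p(-1), -1) + O(-9))**2 = (-sqrt(3)/7 + 1)**2 = (1 - sqrt(3)/7)**2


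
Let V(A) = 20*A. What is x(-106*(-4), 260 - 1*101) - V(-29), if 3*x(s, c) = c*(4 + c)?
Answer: 9219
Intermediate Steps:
x(s, c) = c*(4 + c)/3 (x(s, c) = (c*(4 + c))/3 = c*(4 + c)/3)
x(-106*(-4), 260 - 1*101) - V(-29) = (260 - 1*101)*(4 + (260 - 1*101))/3 - 20*(-29) = (260 - 101)*(4 + (260 - 101))/3 - 1*(-580) = (⅓)*159*(4 + 159) + 580 = (⅓)*159*163 + 580 = 8639 + 580 = 9219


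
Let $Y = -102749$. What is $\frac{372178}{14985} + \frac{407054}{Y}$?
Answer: $\frac{868681436}{41613345} \approx 20.875$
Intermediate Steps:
$\frac{372178}{14985} + \frac{407054}{Y} = \frac{372178}{14985} + \frac{407054}{-102749} = 372178 \cdot \frac{1}{14985} + 407054 \left(- \frac{1}{102749}\right) = \frac{372178}{14985} - \frac{407054}{102749} = \frac{868681436}{41613345}$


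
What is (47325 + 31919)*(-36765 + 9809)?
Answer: -2136101264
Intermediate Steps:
(47325 + 31919)*(-36765 + 9809) = 79244*(-26956) = -2136101264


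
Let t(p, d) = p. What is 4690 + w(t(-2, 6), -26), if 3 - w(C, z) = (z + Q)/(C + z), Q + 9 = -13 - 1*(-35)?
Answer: 131391/28 ≈ 4692.5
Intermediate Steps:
Q = 13 (Q = -9 + (-13 - 1*(-35)) = -9 + (-13 + 35) = -9 + 22 = 13)
w(C, z) = 3 - (13 + z)/(C + z) (w(C, z) = 3 - (z + 13)/(C + z) = 3 - (13 + z)/(C + z))
4690 + w(t(-2, 6), -26) = 4690 + (-13 + 2*(-26) + 3*(-2))/(-2 - 26) = 4690 + (-13 - 52 - 6)/(-28) = 4690 - 1/28*(-71) = 4690 + 71/28 = 131391/28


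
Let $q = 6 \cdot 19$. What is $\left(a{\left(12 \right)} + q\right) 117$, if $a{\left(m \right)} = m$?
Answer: $14742$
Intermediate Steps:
$q = 114$
$\left(a{\left(12 \right)} + q\right) 117 = \left(12 + 114\right) 117 = 126 \cdot 117 = 14742$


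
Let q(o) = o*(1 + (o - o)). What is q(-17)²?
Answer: 289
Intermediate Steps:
q(o) = o (q(o) = o*(1 + 0) = o*1 = o)
q(-17)² = (-17)² = 289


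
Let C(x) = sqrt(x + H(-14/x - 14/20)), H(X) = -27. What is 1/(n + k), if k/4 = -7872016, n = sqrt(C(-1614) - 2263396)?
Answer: -1/(31488064 - sqrt(-2263396 + I*sqrt(1641))) ≈ -3.1758e-8 - 1.5174e-12*I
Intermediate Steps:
C(x) = sqrt(-27 + x) (C(x) = sqrt(x - 27) = sqrt(-27 + x))
n = sqrt(-2263396 + I*sqrt(1641)) (n = sqrt(sqrt(-27 - 1614) - 2263396) = sqrt(sqrt(-1641) - 2263396) = sqrt(I*sqrt(1641) - 2263396) = sqrt(-2263396 + I*sqrt(1641)) ≈ 0.01 + 1504.5*I)
k = -31488064 (k = 4*(-7872016) = -31488064)
1/(n + k) = 1/(sqrt(-2263396 + I*sqrt(1641)) - 31488064) = 1/(-31488064 + sqrt(-2263396 + I*sqrt(1641)))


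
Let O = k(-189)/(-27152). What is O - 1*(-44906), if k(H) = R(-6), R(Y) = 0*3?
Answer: 44906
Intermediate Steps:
R(Y) = 0
k(H) = 0
O = 0 (O = 0/(-27152) = 0*(-1/27152) = 0)
O - 1*(-44906) = 0 - 1*(-44906) = 0 + 44906 = 44906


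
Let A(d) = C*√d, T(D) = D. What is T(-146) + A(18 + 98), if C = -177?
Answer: -146 - 354*√29 ≈ -2052.3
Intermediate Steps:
A(d) = -177*√d
T(-146) + A(18 + 98) = -146 - 177*√(18 + 98) = -146 - 354*√29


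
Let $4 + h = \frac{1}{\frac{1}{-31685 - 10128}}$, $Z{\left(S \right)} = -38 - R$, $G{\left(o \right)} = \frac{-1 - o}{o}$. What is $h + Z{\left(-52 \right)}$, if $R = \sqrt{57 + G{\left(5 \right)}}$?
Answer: $-41855 - \frac{3 \sqrt{155}}{5} \approx -41863.0$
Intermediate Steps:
$G{\left(o \right)} = \frac{-1 - o}{o}$
$R = \frac{3 \sqrt{155}}{5}$ ($R = \sqrt{57 + \frac{-1 - 5}{5}} = \sqrt{57 + \frac{1}{5} \left(-6\right)} = \sqrt{57 - \frac{6}{5}} = \sqrt{\frac{279}{5}} = \frac{3 \sqrt{155}}{5} \approx 7.4699$)
$Z{\left(S \right)} = -38 - \frac{3 \sqrt{155}}{5}$
$h = -41817$ ($h = -4 + \frac{1}{\frac{1}{-31685 - 10128}} = -4 + \frac{1}{\frac{1}{-41813}} = -4 + \frac{1}{- \frac{1}{41813}} = -4 - 41813 = -41817$)
$h + Z{\left(-52 \right)} = -41817 - \left(38 + \frac{3 \sqrt{155}}{5}\right) = -41855 - \frac{3 \sqrt{155}}{5}$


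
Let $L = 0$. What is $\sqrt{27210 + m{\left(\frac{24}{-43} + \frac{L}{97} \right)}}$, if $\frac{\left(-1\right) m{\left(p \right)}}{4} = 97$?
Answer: $\sqrt{26822} \approx 163.77$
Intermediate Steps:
$m{\left(p \right)} = -388$ ($m{\left(p \right)} = \left(-4\right) 97 = -388$)
$\sqrt{27210 + m{\left(\frac{24}{-43} + \frac{L}{97} \right)}} = \sqrt{27210 - 388} = \sqrt{26822}$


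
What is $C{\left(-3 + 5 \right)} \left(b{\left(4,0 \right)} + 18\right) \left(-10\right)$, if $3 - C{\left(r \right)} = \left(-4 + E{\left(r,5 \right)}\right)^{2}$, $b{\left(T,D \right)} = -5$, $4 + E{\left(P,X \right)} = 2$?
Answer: $4290$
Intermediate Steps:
$E{\left(P,X \right)} = -2$ ($E{\left(P,X \right)} = -4 + 2 = -2$)
$C{\left(r \right)} = -33$ ($C{\left(r \right)} = 3 - \left(-4 - 2\right)^{2} = 3 - \left(-6\right)^{2} = 3 - 36 = -33$)
$C{\left(-3 + 5 \right)} \left(b{\left(4,0 \right)} + 18\right) \left(-10\right) = - 33 \left(-5 + 18\right) \left(-10\right) = \left(-33\right) 13 \left(-10\right) = \left(-429\right) \left(-10\right) = 4290$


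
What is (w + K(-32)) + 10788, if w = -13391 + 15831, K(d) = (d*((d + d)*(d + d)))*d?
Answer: 4207532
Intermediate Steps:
K(d) = 4*d**4 (K(d) = (d*((2*d)*(2*d)))*d = (d*(4*d**2))*d = (4*d**3)*d = 4*d**4)
w = 2440
(w + K(-32)) + 10788 = (2440 + 4*(-32)**4) + 10788 = (2440 + 4*1048576) + 10788 = (2440 + 4194304) + 10788 = 4196744 + 10788 = 4207532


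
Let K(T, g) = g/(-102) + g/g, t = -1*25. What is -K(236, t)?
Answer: -127/102 ≈ -1.2451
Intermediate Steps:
t = -25
K(T, g) = 1 - g/102 (K(T, g) = g*(-1/102) + 1 = -g/102 + 1 = 1 - g/102)
-K(236, t) = -(1 - 1/102*(-25)) = -(1 + 25/102) = -1*127/102 = -127/102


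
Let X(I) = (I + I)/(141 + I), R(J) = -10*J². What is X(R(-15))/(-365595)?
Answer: -100/17134219 ≈ -5.8363e-6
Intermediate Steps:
X(I) = 2*I/(141 + I) (X(I) = (2*I)/(141 + I) = 2*I/(141 + I))
X(R(-15))/(-365595) = (2*(-10*(-15)²)/(141 - 10*(-15)²))/(-365595) = (2*(-10*225)/(141 - 10*225))*(-1/365595) = (2*(-2250)/(141 - 2250))*(-1/365595) = (2*(-2250)/(-2109))*(-1/365595) = (2*(-2250)*(-1/2109))*(-1/365595) = (1500/703)*(-1/365595) = -100/17134219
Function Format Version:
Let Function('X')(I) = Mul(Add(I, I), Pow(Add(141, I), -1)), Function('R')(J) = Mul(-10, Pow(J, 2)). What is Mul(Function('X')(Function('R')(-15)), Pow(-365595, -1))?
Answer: Rational(-100, 17134219) ≈ -5.8363e-6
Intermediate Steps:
Function('X')(I) = Mul(2, I, Pow(Add(141, I), -1)) (Function('X')(I) = Mul(Mul(2, I), Pow(Add(141, I), -1)) = Mul(2, I, Pow(Add(141, I), -1)))
Mul(Function('X')(Function('R')(-15)), Pow(-365595, -1)) = Mul(Mul(2, Mul(-10, Pow(-15, 2)), Pow(Add(141, Mul(-10, Pow(-15, 2))), -1)), Pow(-365595, -1)) = Mul(Mul(2, Mul(-10, 225), Pow(Add(141, Mul(-10, 225)), -1)), Rational(-1, 365595)) = Mul(Mul(2, -2250, Pow(Add(141, -2250), -1)), Rational(-1, 365595)) = Mul(Mul(2, -2250, Pow(-2109, -1)), Rational(-1, 365595)) = Mul(Mul(2, -2250, Rational(-1, 2109)), Rational(-1, 365595)) = Mul(Rational(1500, 703), Rational(-1, 365595)) = Rational(-100, 17134219)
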